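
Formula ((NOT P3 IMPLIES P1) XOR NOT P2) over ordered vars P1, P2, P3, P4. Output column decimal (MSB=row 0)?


Formula: ((NOT P3 IMPLIES P1) XOR NOT P2) over P1, P2, P3, P4 (16 rows)
Evaluate each row (bits = P1,P2,P3,P4, MSB first):
  row 0 [0000]: ((NOT 0 IMPLIES 0) XOR NOT 0) -> 1
  row 1 [0001]: ((NOT 0 IMPLIES 0) XOR NOT 0) -> 1
  row 2 [0010]: ((NOT 1 IMPLIES 0) XOR NOT 0) -> 0
  row 3 [0011]: ((NOT 1 IMPLIES 0) XOR NOT 0) -> 0
  row 4 [0100]: ((NOT 0 IMPLIES 0) XOR NOT 1) -> 0
  row 5 [0101]: ((NOT 0 IMPLIES 0) XOR NOT 1) -> 0
  row 6 [0110]: ((NOT 1 IMPLIES 0) XOR NOT 1) -> 1
  row 7 [0111]: ((NOT 1 IMPLIES 0) XOR NOT 1) -> 1
  row 8 [1000]: ((NOT 0 IMPLIES 1) XOR NOT 0) -> 0
  row 9 [1001]: ((NOT 0 IMPLIES 1) XOR NOT 0) -> 0
  row 10 [1010]: ((NOT 1 IMPLIES 1) XOR NOT 0) -> 0
  row 11 [1011]: ((NOT 1 IMPLIES 1) XOR NOT 0) -> 0
  row 12 [1100]: ((NOT 0 IMPLIES 1) XOR NOT 1) -> 1
  row 13 [1101]: ((NOT 0 IMPLIES 1) XOR NOT 1) -> 1
  row 14 [1110]: ((NOT 1 IMPLIES 1) XOR NOT 1) -> 1
  row 15 [1111]: ((NOT 1 IMPLIES 1) XOR NOT 1) -> 1
Full result column, 4 rows per line (P1,P2 fixed per line; P3,P4 runs 00..11 left to right):
  rows 0-3 [P1,P2=00]: 1100  = hex C
  rows 4-7 [P1,P2=01]: 0011  = hex 3
  rows 8-11 [P1,P2=10]: 0000  = hex 0
  rows 12-15 [P1,P2=11]: 1111  = hex F
Output column (row 0 .. row 15) = 1100001100001111
Output column grouped in 4s = 1100 0011 0000 1111 = 0xC30F
Convert to decimal digit by digit (value = value*16 + digit):
  C -> 12
  12*16 + 3 = 195
  195*16 + 0 = 3120
  3120*16 + 15 (F) = 49935
Decimal = 49935

49935


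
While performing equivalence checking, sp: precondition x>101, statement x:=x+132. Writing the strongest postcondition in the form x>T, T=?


Formula: sp(P, x:=E) = exists old_x. (x = E[old_x/x]) AND P[old_x/x] (old_x is the value of x before the assignment; eliminate old_x by solving x = E[old_x/x] for old_x)
Step 1: Precondition P: x>101, i.e. old_x > 101
Step 2: Assignment gives x = old_x + 132, so old_x = x - 132
Step 3: Substitute into P: x - 132 > 101
Step 4: Simplify: x > 101+132 = 233

233


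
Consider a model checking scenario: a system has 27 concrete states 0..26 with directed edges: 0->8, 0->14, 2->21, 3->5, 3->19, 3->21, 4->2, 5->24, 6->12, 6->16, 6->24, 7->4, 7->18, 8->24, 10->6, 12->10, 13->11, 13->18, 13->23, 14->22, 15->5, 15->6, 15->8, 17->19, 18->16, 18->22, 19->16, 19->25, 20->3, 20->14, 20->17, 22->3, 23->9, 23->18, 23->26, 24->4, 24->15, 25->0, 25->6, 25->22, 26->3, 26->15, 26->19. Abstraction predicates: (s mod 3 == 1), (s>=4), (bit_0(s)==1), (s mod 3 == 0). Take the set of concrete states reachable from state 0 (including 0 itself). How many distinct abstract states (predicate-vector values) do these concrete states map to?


BFS from 0:
Concrete reachable: {0, 2, 3, 4, 5, 6, 8, 10, 12, 14, 15, 16, 19, 21, 22, 24, 25}
Abstract via predicates (s mod 3 == 1), (s>=4), (bit_0(s)==1), (s mod 3 == 0):
  (0,0,0,0) <- {2}
  (0,0,0,1) <- {0}
  (0,0,1,1) <- {3}
  (0,1,0,0) <- {8, 14}
  (0,1,0,1) <- {6, 12, 24}
  (0,1,1,0) <- {5}
  (0,1,1,1) <- {15, 21}
  (1,1,0,0) <- {4, 10, 16, 22}
  (1,1,1,0) <- {19, 25}
Distinct abstract states = 9

9


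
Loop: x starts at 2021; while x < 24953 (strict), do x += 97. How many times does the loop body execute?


Step 1: x goes from 2021 toward 24953 by 97; the body runs while x<24953, so iterations = ceil((bound-start)/step)
Step 2: Distance=22932
Step 3: ceil(22932/97)=237

237


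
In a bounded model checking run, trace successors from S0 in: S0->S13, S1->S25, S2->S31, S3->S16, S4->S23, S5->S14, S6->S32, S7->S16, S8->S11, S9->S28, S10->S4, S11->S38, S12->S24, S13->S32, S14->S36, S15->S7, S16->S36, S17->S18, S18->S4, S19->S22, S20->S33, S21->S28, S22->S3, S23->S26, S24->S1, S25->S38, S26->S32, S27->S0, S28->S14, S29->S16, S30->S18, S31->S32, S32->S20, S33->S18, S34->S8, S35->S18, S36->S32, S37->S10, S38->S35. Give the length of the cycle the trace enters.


Trace from S0 until a state repeats:
  S0 -> S13 -> S32 -> S20 -> S33 -> S18 -> S4 -> S23 -> S26 -> S32
S32 first seen at step 2, revisited at step 9.
Cycle length = 9 - 2 = 7

7


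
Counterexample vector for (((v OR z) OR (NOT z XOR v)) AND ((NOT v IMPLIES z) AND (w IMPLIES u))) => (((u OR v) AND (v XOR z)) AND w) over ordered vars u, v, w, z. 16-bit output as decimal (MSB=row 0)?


F1 = (((v OR z) OR (NOT z XOR v)) AND ((NOT v IMPLIES z) AND (w IMPLIES u)))
F2 = (((u OR v) AND (v XOR z)) AND w)
Counterexample to F1=>F2 is where F1=1 and F2=0.
Evaluate each row (bits = u,v,w,z, MSB first):
  row 0 [0000]: F1=0 F2=0 -> F1&~F2 -> 0
  row 1 [0001]: F1=1 F2=0 -> F1&~F2 -> 1
  row 2 [0010]: F1=0 F2=0 -> F1&~F2 -> 0
  row 3 [0011]: F1=0 F2=0 -> F1&~F2 -> 0
  row 4 [0100]: F1=1 F2=0 -> F1&~F2 -> 1
  row 5 [0101]: F1=1 F2=0 -> F1&~F2 -> 1
  row 6 [0110]: F1=0 F2=1 -> F1&~F2 -> 0
  row 7 [0111]: F1=0 F2=0 -> F1&~F2 -> 0
  row 8 [1000]: F1=0 F2=0 -> F1&~F2 -> 0
  row 9 [1001]: F1=1 F2=0 -> F1&~F2 -> 1
  row 10 [1010]: F1=0 F2=0 -> F1&~F2 -> 0
  row 11 [1011]: F1=1 F2=1 -> F1&~F2 -> 0
  row 12 [1100]: F1=1 F2=0 -> F1&~F2 -> 1
  row 13 [1101]: F1=1 F2=0 -> F1&~F2 -> 1
  row 14 [1110]: F1=1 F2=1 -> F1&~F2 -> 0
  row 15 [1111]: F1=1 F2=0 -> F1&~F2 -> 1
Full result column, 4 rows per line (u,v fixed per line; w,z runs 00..11 left to right):
  rows 0-3 [u,v=00]: 0100  = hex 4
  rows 4-7 [u,v=01]: 1100  = hex C
  rows 8-11 [u,v=10]: 0100  = hex 4
  rows 12-15 [u,v=11]: 1101  = hex D
Counterexample vector (row 0 .. row 15) = 0100110001001101
Output column grouped in 4s = 0100 1100 0100 1101 = 0x4C4D
Convert to decimal digit by digit (value = value*16 + digit):
  4 -> 4
  4*16 + 12 (C) = 76
  76*16 + 4 = 1220
  1220*16 + 13 (D) = 19533
Decimal = 19533

19533


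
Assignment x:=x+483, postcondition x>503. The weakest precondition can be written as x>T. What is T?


Formula: wp(x:=E, P) = P[E/x] (substitute E for x in postcondition)
Step 1: Postcondition: x>503
Step 2: Substitute x+483 for x: x+483>503
Step 3: Solve for x: x > 503-483 = 20

20


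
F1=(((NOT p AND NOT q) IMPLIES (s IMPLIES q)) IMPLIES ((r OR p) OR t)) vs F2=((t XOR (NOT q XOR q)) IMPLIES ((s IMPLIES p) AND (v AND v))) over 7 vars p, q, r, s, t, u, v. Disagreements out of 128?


F1 = (((NOT p AND NOT q) IMPLIES (s IMPLIES q)) IMPLIES ((r OR p) OR t))
F2 = ((t XOR (NOT q XOR q)) IMPLIES ((s IMPLIES p) AND (v AND v)))
Evaluate both on each of 128 rows (bits = p,q,r,s,t,u,v):
  row 0 [0000000]: F1=0 F2=0 -> 0
  row 1 [0000001]: F1=0 F2=1 (differ) -> 1
  row 2 [0000010]: F1=0 F2=0 -> 0
  row 3 [0000011]: F1=0 F2=1 (differ) -> 1
  row 4 [0000100]: F1=1 F2=1 -> 0
  (every remaining row is evaluated the same way; all 128 results are listed next)
Full result column, 8 rows per line (p,q,r,s fixed per line; t,u,v runs 000..111 left to right):
  rows 0-7 [p,q,r,s=0000]: 01010000  (ones: 2)
  rows 8-15 [p,q,r,s=0001]: 11110000  (ones: 4)
  rows 16-23 [p,q,r,s=0010]: 10100000  (ones: 2)
  rows 24-31 [p,q,r,s=0011]: 11110000  (ones: 4)
  rows 32-39 [p,q,r,s=0100]: 01010000  (ones: 2)
  rows 40-47 [p,q,r,s=0101]: 00000000  (ones: 0)
  rows 48-55 [p,q,r,s=0110]: 10100000  (ones: 2)
  rows 56-63 [p,q,r,s=0111]: 11110000  (ones: 4)
  rows 64-71 [p,q,r,s=1000]: 10100000  (ones: 2)
  rows 72-79 [p,q,r,s=1001]: 10100000  (ones: 2)
  rows 80-87 [p,q,r,s=1010]: 10100000  (ones: 2)
  rows 88-95 [p,q,r,s=1011]: 10100000  (ones: 2)
  rows 96-103 [p,q,r,s=1100]: 10100000  (ones: 2)
  rows 104-111 [p,q,r,s=1101]: 10100000  (ones: 2)
  rows 112-119 [p,q,r,s=1110]: 10100000  (ones: 2)
  rows 120-127 [p,q,r,s=1111]: 10100000  (ones: 2)
Disagreements = 2+4+2+4+2+0+2+4+2+2+2+2+2+2+2+2 = 36

36


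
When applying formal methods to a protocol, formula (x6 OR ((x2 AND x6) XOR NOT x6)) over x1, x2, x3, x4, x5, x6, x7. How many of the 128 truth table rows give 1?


Formula: (x6 OR ((x2 AND x6) XOR NOT x6)) over 7 vars (128 rows)
Evaluate each row (x1, x2, x3, x4, x5, x6, x7 as bits, MSB first):
  row 0 [0000000]: (0 OR ((0 AND 0) XOR NOT 0)) -> 1
  row 1 [0000001]: (0 OR ((0 AND 0) XOR NOT 0)) -> 1
  row 2 [0000010]: (1 OR ((0 AND 1) XOR NOT 1)) -> 1
  row 3 [0000011]: (1 OR ((0 AND 1) XOR NOT 1)) -> 1
  row 4 [0000100]: (0 OR ((0 AND 0) XOR NOT 0)) -> 1
  (every remaining row is evaluated the same way; all 128 results are listed next)
Full result column, 8 rows per line (x1,x2,x3,x4 fixed per line; x5,x6,x7 runs 000..111 left to right):
  rows 0-7 [x1,x2,x3,x4=0000]: 11111111  (ones: 8)
  rows 8-15 [x1,x2,x3,x4=0001]: 11111111  (ones: 8)
  rows 16-23 [x1,x2,x3,x4=0010]: 11111111  (ones: 8)
  rows 24-31 [x1,x2,x3,x4=0011]: 11111111  (ones: 8)
  rows 32-39 [x1,x2,x3,x4=0100]: 11111111  (ones: 8)
  rows 40-47 [x1,x2,x3,x4=0101]: 11111111  (ones: 8)
  rows 48-55 [x1,x2,x3,x4=0110]: 11111111  (ones: 8)
  rows 56-63 [x1,x2,x3,x4=0111]: 11111111  (ones: 8)
  rows 64-71 [x1,x2,x3,x4=1000]: 11111111  (ones: 8)
  rows 72-79 [x1,x2,x3,x4=1001]: 11111111  (ones: 8)
  rows 80-87 [x1,x2,x3,x4=1010]: 11111111  (ones: 8)
  rows 88-95 [x1,x2,x3,x4=1011]: 11111111  (ones: 8)
  rows 96-103 [x1,x2,x3,x4=1100]: 11111111  (ones: 8)
  rows 104-111 [x1,x2,x3,x4=1101]: 11111111  (ones: 8)
  rows 112-119 [x1,x2,x3,x4=1110]: 11111111  (ones: 8)
  rows 120-127 [x1,x2,x3,x4=1111]: 11111111  (ones: 8)
Count of 1-rows = 8+8+8+8+8+8+8+8+8+8+8+8+8+8+8+8 = 128

128


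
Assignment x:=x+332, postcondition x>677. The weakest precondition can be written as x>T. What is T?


Formula: wp(x:=E, P) = P[E/x] (substitute E for x in postcondition)
Step 1: Postcondition: x>677
Step 2: Substitute x+332 for x: x+332>677
Step 3: Solve for x: x > 677-332 = 345

345


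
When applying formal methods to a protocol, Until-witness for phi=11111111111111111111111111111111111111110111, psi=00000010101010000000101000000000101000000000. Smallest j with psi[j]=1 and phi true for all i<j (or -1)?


(phi U psi) at 0: need smallest j with psi[j]=1 and phi[i]=1 for all i in [0,j).
Scan from step 0:
  step 0: phi=1, psi=0 -> continue
  step 1: phi=1, psi=0 -> continue
  step 2: phi=1, psi=0 -> continue
  step 3: phi=1, psi=0 -> continue
  step 6: psi=1 and phi held for [0,6) -> witness found
Witness step = 6

6


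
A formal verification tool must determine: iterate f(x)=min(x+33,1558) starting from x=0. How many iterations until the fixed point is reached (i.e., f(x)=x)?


Step 1: x=0, cap=1558, increment=33
Step 2: x grows by 33 each step until capped at 1558; fixed point is x=1558
Step 3: iterations = ceil(1558/33) = 48

48


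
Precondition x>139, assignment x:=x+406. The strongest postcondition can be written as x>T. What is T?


Formula: sp(P, x:=E) = exists old_x. (x = E[old_x/x]) AND P[old_x/x] (old_x is the value of x before the assignment; eliminate old_x by solving x = E[old_x/x] for old_x)
Step 1: Precondition P: x>139, i.e. old_x > 139
Step 2: Assignment gives x = old_x + 406, so old_x = x - 406
Step 3: Substitute into P: x - 406 > 139
Step 4: Simplify: x > 139+406 = 545

545


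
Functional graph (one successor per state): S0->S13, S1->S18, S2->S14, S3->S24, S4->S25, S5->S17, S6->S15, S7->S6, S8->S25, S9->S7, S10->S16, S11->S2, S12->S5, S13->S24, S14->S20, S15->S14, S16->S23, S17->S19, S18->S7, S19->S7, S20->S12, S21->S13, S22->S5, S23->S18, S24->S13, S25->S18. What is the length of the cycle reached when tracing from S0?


Trace from S0 until a state repeats:
  S0 -> S13 -> S24 -> S13
S13 first seen at step 1, revisited at step 3.
Cycle length = 3 - 1 = 2

2


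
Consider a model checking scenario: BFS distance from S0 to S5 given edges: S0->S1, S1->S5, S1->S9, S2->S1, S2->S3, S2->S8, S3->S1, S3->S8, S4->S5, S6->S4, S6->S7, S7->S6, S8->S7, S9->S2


BFS layer-by-layer from S0:
  dist 0: {S0}
  dist 1: {S1}
  dist 2: {S5, S9}
  -> S5 reached at distance 2
Shortest path length = 2

2


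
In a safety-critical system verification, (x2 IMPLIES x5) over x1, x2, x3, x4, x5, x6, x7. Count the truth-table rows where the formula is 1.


Formula: (x2 IMPLIES x5) over 7 vars (128 rows)
Evaluate each row (x1, x2, x3, x4, x5, x6, x7 as bits, MSB first):
  row 0 [0000000]: (0 IMPLIES 0) -> 1
  row 1 [0000001]: (0 IMPLIES 0) -> 1
  row 2 [0000010]: (0 IMPLIES 0) -> 1
  row 3 [0000011]: (0 IMPLIES 0) -> 1
  row 4 [0000100]: (0 IMPLIES 1) -> 1
  (every remaining row is evaluated the same way; all 128 results are listed next)
Full result column, 8 rows per line (x1,x2,x3,x4 fixed per line; x5,x6,x7 runs 000..111 left to right):
  rows 0-7 [x1,x2,x3,x4=0000]: 11111111  (ones: 8)
  rows 8-15 [x1,x2,x3,x4=0001]: 11111111  (ones: 8)
  rows 16-23 [x1,x2,x3,x4=0010]: 11111111  (ones: 8)
  rows 24-31 [x1,x2,x3,x4=0011]: 11111111  (ones: 8)
  rows 32-39 [x1,x2,x3,x4=0100]: 00001111  (ones: 4)
  rows 40-47 [x1,x2,x3,x4=0101]: 00001111  (ones: 4)
  rows 48-55 [x1,x2,x3,x4=0110]: 00001111  (ones: 4)
  rows 56-63 [x1,x2,x3,x4=0111]: 00001111  (ones: 4)
  rows 64-71 [x1,x2,x3,x4=1000]: 11111111  (ones: 8)
  rows 72-79 [x1,x2,x3,x4=1001]: 11111111  (ones: 8)
  rows 80-87 [x1,x2,x3,x4=1010]: 11111111  (ones: 8)
  rows 88-95 [x1,x2,x3,x4=1011]: 11111111  (ones: 8)
  rows 96-103 [x1,x2,x3,x4=1100]: 00001111  (ones: 4)
  rows 104-111 [x1,x2,x3,x4=1101]: 00001111  (ones: 4)
  rows 112-119 [x1,x2,x3,x4=1110]: 00001111  (ones: 4)
  rows 120-127 [x1,x2,x3,x4=1111]: 00001111  (ones: 4)
Count of 1-rows = 8+8+8+8+4+4+4+4+8+8+8+8+4+4+4+4 = 96

96


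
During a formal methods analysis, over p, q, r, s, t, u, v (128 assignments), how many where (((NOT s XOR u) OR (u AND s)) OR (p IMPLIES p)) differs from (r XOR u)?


F1 = (((NOT s XOR u) OR (u AND s)) OR (p IMPLIES p))
F2 = (r XOR u)
Evaluate both on each of 128 rows (bits = p,q,r,s,t,u,v):
  row 0 [0000000]: F1=1 F2=0 (differ) -> 1
  row 1 [0000001]: F1=1 F2=0 (differ) -> 1
  row 2 [0000010]: F1=1 F2=1 -> 0
  row 3 [0000011]: F1=1 F2=1 -> 0
  row 4 [0000100]: F1=1 F2=0 (differ) -> 1
  (every remaining row is evaluated the same way; all 128 results are listed next)
Full result column, 8 rows per line (p,q,r,s fixed per line; t,u,v runs 000..111 left to right):
  rows 0-7 [p,q,r,s=0000]: 11001100  (ones: 4)
  rows 8-15 [p,q,r,s=0001]: 11001100  (ones: 4)
  rows 16-23 [p,q,r,s=0010]: 00110011  (ones: 4)
  rows 24-31 [p,q,r,s=0011]: 00110011  (ones: 4)
  rows 32-39 [p,q,r,s=0100]: 11001100  (ones: 4)
  rows 40-47 [p,q,r,s=0101]: 11001100  (ones: 4)
  rows 48-55 [p,q,r,s=0110]: 00110011  (ones: 4)
  rows 56-63 [p,q,r,s=0111]: 00110011  (ones: 4)
  rows 64-71 [p,q,r,s=1000]: 11001100  (ones: 4)
  rows 72-79 [p,q,r,s=1001]: 11001100  (ones: 4)
  rows 80-87 [p,q,r,s=1010]: 00110011  (ones: 4)
  rows 88-95 [p,q,r,s=1011]: 00110011  (ones: 4)
  rows 96-103 [p,q,r,s=1100]: 11001100  (ones: 4)
  rows 104-111 [p,q,r,s=1101]: 11001100  (ones: 4)
  rows 112-119 [p,q,r,s=1110]: 00110011  (ones: 4)
  rows 120-127 [p,q,r,s=1111]: 00110011  (ones: 4)
Disagreements = 4+4+4+4+4+4+4+4+4+4+4+4+4+4+4+4 = 64

64


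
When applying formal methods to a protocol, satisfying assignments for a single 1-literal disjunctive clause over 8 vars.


Step 1: Total=2^8=256
Step 2: Unsat when all 1 false: 2^7=128
Step 3: Sat=256-128=128

128


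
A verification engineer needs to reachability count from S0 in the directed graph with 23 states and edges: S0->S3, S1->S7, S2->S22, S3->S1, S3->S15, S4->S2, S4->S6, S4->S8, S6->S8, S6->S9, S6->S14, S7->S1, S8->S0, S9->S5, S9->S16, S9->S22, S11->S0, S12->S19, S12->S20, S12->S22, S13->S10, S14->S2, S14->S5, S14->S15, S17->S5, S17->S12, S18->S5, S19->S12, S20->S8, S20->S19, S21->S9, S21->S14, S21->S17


BFS from S0:
  layer 0: {S0}
  layer 1: {S3}
  layer 2: {S1, S15}
  layer 3: {S7}
Reachable set: {S0, S1, S3, S7, S15}
Count = 5

5


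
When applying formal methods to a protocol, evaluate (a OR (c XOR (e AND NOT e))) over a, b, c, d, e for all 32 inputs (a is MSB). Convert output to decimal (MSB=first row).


Formula: (a OR (c XOR (e AND NOT e))) over a, b, c, d, e (32 rows)
Evaluate each row (bits = a,b,c,d,e, MSB first):
  row 0 [00000]: (0 OR (0 XOR (0 AND NOT 0))) -> 0
  row 1 [00001]: (0 OR (0 XOR (1 AND NOT 1))) -> 0
  row 2 [00010]: (0 OR (0 XOR (0 AND NOT 0))) -> 0
  row 3 [00011]: (0 OR (0 XOR (1 AND NOT 1))) -> 0
  row 4 [00100]: (0 OR (1 XOR (0 AND NOT 0))) -> 1
  row 5 [00101]: (0 OR (1 XOR (1 AND NOT 1))) -> 1
  row 6 [00110]: (0 OR (1 XOR (0 AND NOT 0))) -> 1
  row 7 [00111]: (0 OR (1 XOR (1 AND NOT 1))) -> 1
  row 8 [01000]: (0 OR (0 XOR (0 AND NOT 0))) -> 0
  row 9 [01001]: (0 OR (0 XOR (1 AND NOT 1))) -> 0
  row 10 [01010]: (0 OR (0 XOR (0 AND NOT 0))) -> 0
  row 11 [01011]: (0 OR (0 XOR (1 AND NOT 1))) -> 0
  row 12 [01100]: (0 OR (1 XOR (0 AND NOT 0))) -> 1
  row 13 [01101]: (0 OR (1 XOR (1 AND NOT 1))) -> 1
  row 14 [01110]: (0 OR (1 XOR (0 AND NOT 0))) -> 1
  row 15 [01111]: (0 OR (1 XOR (1 AND NOT 1))) -> 1
  row 16 [10000]: (1 OR (0 XOR (0 AND NOT 0))) -> 1
  row 17 [10001]: (1 OR (0 XOR (1 AND NOT 1))) -> 1
  row 18 [10010]: (1 OR (0 XOR (0 AND NOT 0))) -> 1
  row 19 [10011]: (1 OR (0 XOR (1 AND NOT 1))) -> 1
  row 20 [10100]: (1 OR (1 XOR (0 AND NOT 0))) -> 1
  row 21 [10101]: (1 OR (1 XOR (1 AND NOT 1))) -> 1
  row 22 [10110]: (1 OR (1 XOR (0 AND NOT 0))) -> 1
  row 23 [10111]: (1 OR (1 XOR (1 AND NOT 1))) -> 1
  row 24 [11000]: (1 OR (0 XOR (0 AND NOT 0))) -> 1
  row 25 [11001]: (1 OR (0 XOR (1 AND NOT 1))) -> 1
  row 26 [11010]: (1 OR (0 XOR (0 AND NOT 0))) -> 1
  row 27 [11011]: (1 OR (0 XOR (1 AND NOT 1))) -> 1
  row 28 [11100]: (1 OR (1 XOR (0 AND NOT 0))) -> 1
  row 29 [11101]: (1 OR (1 XOR (1 AND NOT 1))) -> 1
  row 30 [11110]: (1 OR (1 XOR (0 AND NOT 0))) -> 1
  row 31 [11111]: (1 OR (1 XOR (1 AND NOT 1))) -> 1
Full result column, 4 rows per line (a,b,c fixed per line; d,e runs 00..11 left to right):
  rows 0-3 [a,b,c=000]: 0000  = hex 0
  rows 4-7 [a,b,c=001]: 1111  = hex F
  rows 8-11 [a,b,c=010]: 0000  = hex 0
  rows 12-15 [a,b,c=011]: 1111  = hex F
  rows 16-19 [a,b,c=100]: 1111  = hex F
  rows 20-23 [a,b,c=101]: 1111  = hex F
  rows 24-27 [a,b,c=110]: 1111  = hex F
  rows 28-31 [a,b,c=111]: 1111  = hex F
Output column (row 0 .. row 31) = 00001111000011111111111111111111
Output column grouped in 4s = 0000 1111 0000 1111 1111 1111 1111 1111 = 0x0F0FFFFF
Convert to decimal digit by digit (value = value*16 + digit):
  0 -> 0
  0*16 + 15 (F) = 15
  15*16 + 0 = 240
  240*16 + 15 (F) = 3855
  3855*16 + 15 (F) = 61695
  61695*16 + 15 (F) = 987135
  987135*16 + 15 (F) = 15794175
  15794175*16 + 15 (F) = 252706815
Decimal = 252706815

252706815


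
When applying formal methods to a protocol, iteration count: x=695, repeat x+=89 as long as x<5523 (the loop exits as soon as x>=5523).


Step 1: x goes from 695 toward 5523 by 89; the body runs while x<5523, so iterations = ceil((bound-start)/step)
Step 2: Distance=4828
Step 3: ceil(4828/89)=55

55


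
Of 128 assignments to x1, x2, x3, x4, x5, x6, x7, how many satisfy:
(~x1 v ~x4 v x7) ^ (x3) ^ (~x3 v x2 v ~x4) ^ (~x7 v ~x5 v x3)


CNF with 4 clauses over 7 vars (128 assignments).
An assignment satisfies CNF iff every clause has >=1 true literal.
Check each row (bits = x1,x2,x3,x4,x5,x6,x7; clause T/F shown):
  row 0 [0000000]: clauses=TFTT -> 0
  row 1 [0000001]: clauses=TFTT -> 0
  row 2 [0000010]: clauses=TFTT -> 0
  row 3 [0000011]: clauses=TFTT -> 0
  row 4 [0000100]: clauses=TFTT -> 0
  (every remaining row is evaluated the same way; all 128 results are listed next)
Full result column, 8 rows per line (x1,x2,x3,x4 fixed per line; x5,x6,x7 runs 000..111 left to right):
  rows 0-7 [x1,x2,x3,x4=0000]: 00000000  (ones: 0)
  rows 8-15 [x1,x2,x3,x4=0001]: 00000000  (ones: 0)
  rows 16-23 [x1,x2,x3,x4=0010]: 11111111  (ones: 8)
  rows 24-31 [x1,x2,x3,x4=0011]: 00000000  (ones: 0)
  rows 32-39 [x1,x2,x3,x4=0100]: 00000000  (ones: 0)
  rows 40-47 [x1,x2,x3,x4=0101]: 00000000  (ones: 0)
  rows 48-55 [x1,x2,x3,x4=0110]: 11111111  (ones: 8)
  rows 56-63 [x1,x2,x3,x4=0111]: 11111111  (ones: 8)
  rows 64-71 [x1,x2,x3,x4=1000]: 00000000  (ones: 0)
  rows 72-79 [x1,x2,x3,x4=1001]: 00000000  (ones: 0)
  rows 80-87 [x1,x2,x3,x4=1010]: 11111111  (ones: 8)
  rows 88-95 [x1,x2,x3,x4=1011]: 00000000  (ones: 0)
  rows 96-103 [x1,x2,x3,x4=1100]: 00000000  (ones: 0)
  rows 104-111 [x1,x2,x3,x4=1101]: 00000000  (ones: 0)
  rows 112-119 [x1,x2,x3,x4=1110]: 11111111  (ones: 8)
  rows 120-127 [x1,x2,x3,x4=1111]: 01010101  (ones: 4)
Satisfying assignments = 0+0+8+0+0+0+8+8+0+0+8+0+0+0+8+4 = 44

44


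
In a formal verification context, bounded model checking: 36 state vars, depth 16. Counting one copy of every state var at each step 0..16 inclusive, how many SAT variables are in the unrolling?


BMC unrolls to depth k, creating one copy of each state var for steps 0..k.
Step count = 16 + 1 = 17 (steps 0 through 16)
Vars per step = 36
Total = 36 * 17 = 612

612


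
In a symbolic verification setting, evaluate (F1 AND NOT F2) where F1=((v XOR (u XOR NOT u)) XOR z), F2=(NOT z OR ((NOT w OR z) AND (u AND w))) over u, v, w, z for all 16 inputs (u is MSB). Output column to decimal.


F1 = ((v XOR (u XOR NOT u)) XOR z)
F2 = (NOT z OR ((NOT w OR z) AND (u AND w)))
Counterexample to F1=>F2 is where F1=1 and F2=0.
Evaluate each row (bits = u,v,w,z, MSB first):
  row 0 [0000]: F1=1 F2=1 -> F1&~F2 -> 0
  row 1 [0001]: F1=0 F2=0 -> F1&~F2 -> 0
  row 2 [0010]: F1=1 F2=1 -> F1&~F2 -> 0
  row 3 [0011]: F1=0 F2=0 -> F1&~F2 -> 0
  row 4 [0100]: F1=0 F2=1 -> F1&~F2 -> 0
  row 5 [0101]: F1=1 F2=0 -> F1&~F2 -> 1
  row 6 [0110]: F1=0 F2=1 -> F1&~F2 -> 0
  row 7 [0111]: F1=1 F2=0 -> F1&~F2 -> 1
  row 8 [1000]: F1=1 F2=1 -> F1&~F2 -> 0
  row 9 [1001]: F1=0 F2=0 -> F1&~F2 -> 0
  row 10 [1010]: F1=1 F2=1 -> F1&~F2 -> 0
  row 11 [1011]: F1=0 F2=1 -> F1&~F2 -> 0
  row 12 [1100]: F1=0 F2=1 -> F1&~F2 -> 0
  row 13 [1101]: F1=1 F2=0 -> F1&~F2 -> 1
  row 14 [1110]: F1=0 F2=1 -> F1&~F2 -> 0
  row 15 [1111]: F1=1 F2=1 -> F1&~F2 -> 0
Full result column, 4 rows per line (u,v fixed per line; w,z runs 00..11 left to right):
  rows 0-3 [u,v=00]: 0000  = hex 0
  rows 4-7 [u,v=01]: 0101  = hex 5
  rows 8-11 [u,v=10]: 0000  = hex 0
  rows 12-15 [u,v=11]: 0100  = hex 4
Counterexample vector (row 0 .. row 15) = 0000010100000100
Output column grouped in 4s = 0000 0101 0000 0100 = 0x0504
Convert to decimal digit by digit (value = value*16 + digit):
  0 -> 0
  0*16 + 5 = 5
  5*16 + 0 = 80
  80*16 + 4 = 1284
Decimal = 1284

1284


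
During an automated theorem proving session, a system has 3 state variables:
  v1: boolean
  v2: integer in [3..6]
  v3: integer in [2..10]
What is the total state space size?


State space = product of domain sizes of all variables.
Domain sizes:
  v1 (boolean): 2
  v2 (integer in [3..6]): 4
  v3 (integer in [2..10]): 9
Product = 2 * 4 * 9 = 72

72


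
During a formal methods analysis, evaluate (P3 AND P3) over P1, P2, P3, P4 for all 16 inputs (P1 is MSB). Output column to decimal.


Formula: (P3 AND P3) over P1, P2, P3, P4 (16 rows)
Evaluate each row (bits = P1,P2,P3,P4, MSB first):
  row 0 [0000]: (0 AND 0) -> 0
  row 1 [0001]: (0 AND 0) -> 0
  row 2 [0010]: (1 AND 1) -> 1
  row 3 [0011]: (1 AND 1) -> 1
  row 4 [0100]: (0 AND 0) -> 0
  row 5 [0101]: (0 AND 0) -> 0
  row 6 [0110]: (1 AND 1) -> 1
  row 7 [0111]: (1 AND 1) -> 1
  row 8 [1000]: (0 AND 0) -> 0
  row 9 [1001]: (0 AND 0) -> 0
  row 10 [1010]: (1 AND 1) -> 1
  row 11 [1011]: (1 AND 1) -> 1
  row 12 [1100]: (0 AND 0) -> 0
  row 13 [1101]: (0 AND 0) -> 0
  row 14 [1110]: (1 AND 1) -> 1
  row 15 [1111]: (1 AND 1) -> 1
Full result column, 4 rows per line (P1,P2 fixed per line; P3,P4 runs 00..11 left to right):
  rows 0-3 [P1,P2=00]: 0011  = hex 3
  rows 4-7 [P1,P2=01]: 0011  = hex 3
  rows 8-11 [P1,P2=10]: 0011  = hex 3
  rows 12-15 [P1,P2=11]: 0011  = hex 3
Output column (row 0 .. row 15) = 0011001100110011
Output column grouped in 4s = 0011 0011 0011 0011 = 0x3333
Convert to decimal digit by digit (value = value*16 + digit):
  3 -> 3
  3*16 + 3 = 51
  51*16 + 3 = 819
  819*16 + 3 = 13107
Decimal = 13107

13107


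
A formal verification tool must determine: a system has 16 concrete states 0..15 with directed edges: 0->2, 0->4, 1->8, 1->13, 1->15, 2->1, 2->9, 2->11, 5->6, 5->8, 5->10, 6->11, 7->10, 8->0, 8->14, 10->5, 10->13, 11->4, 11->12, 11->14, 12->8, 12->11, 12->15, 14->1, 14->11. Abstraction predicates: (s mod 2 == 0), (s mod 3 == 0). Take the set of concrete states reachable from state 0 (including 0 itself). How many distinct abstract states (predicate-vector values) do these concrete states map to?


BFS from 0:
Concrete reachable: {0, 1, 2, 4, 8, 9, 11, 12, 13, 14, 15}
Abstract via predicates (s mod 2 == 0), (s mod 3 == 0):
  (0,0) <- {1, 11, 13}
  (0,1) <- {9, 15}
  (1,0) <- {2, 4, 8, 14}
  (1,1) <- {0, 12}
Distinct abstract states = 4

4


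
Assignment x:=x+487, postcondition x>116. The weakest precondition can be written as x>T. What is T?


Formula: wp(x:=E, P) = P[E/x] (substitute E for x in postcondition)
Step 1: Postcondition: x>116
Step 2: Substitute x+487 for x: x+487>116
Step 3: Solve for x: x > 116-487 = -371

-371


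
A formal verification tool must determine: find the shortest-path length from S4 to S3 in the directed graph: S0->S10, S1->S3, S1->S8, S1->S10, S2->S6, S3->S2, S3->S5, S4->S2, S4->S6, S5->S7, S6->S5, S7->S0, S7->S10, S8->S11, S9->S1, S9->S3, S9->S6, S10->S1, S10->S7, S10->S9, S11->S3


BFS layer-by-layer from S4:
  dist 0: {S4}
  dist 1: {S2, S6}
  dist 2: {S5}
  dist 3: {S7}
  dist 4: {S0, S10}
  dist 5: {S1, S9}
  dist 6: {S3, S8}
  -> S3 reached at distance 6
Shortest path length = 6

6


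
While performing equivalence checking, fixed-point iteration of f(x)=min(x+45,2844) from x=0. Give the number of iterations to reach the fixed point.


Step 1: x=0, cap=2844, increment=45
Step 2: x grows by 45 each step until capped at 2844; fixed point is x=2844
Step 3: iterations = ceil(2844/45) = 64

64


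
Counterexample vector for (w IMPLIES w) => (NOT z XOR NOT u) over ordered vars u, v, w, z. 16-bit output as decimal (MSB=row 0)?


F1 = (w IMPLIES w)
F2 = (NOT z XOR NOT u)
Counterexample to F1=>F2 is where F1=1 and F2=0.
Evaluate each row (bits = u,v,w,z, MSB first):
  row 0 [0000]: F1=1 F2=0 -> F1&~F2 -> 1
  row 1 [0001]: F1=1 F2=1 -> F1&~F2 -> 0
  row 2 [0010]: F1=1 F2=0 -> F1&~F2 -> 1
  row 3 [0011]: F1=1 F2=1 -> F1&~F2 -> 0
  row 4 [0100]: F1=1 F2=0 -> F1&~F2 -> 1
  row 5 [0101]: F1=1 F2=1 -> F1&~F2 -> 0
  row 6 [0110]: F1=1 F2=0 -> F1&~F2 -> 1
  row 7 [0111]: F1=1 F2=1 -> F1&~F2 -> 0
  row 8 [1000]: F1=1 F2=1 -> F1&~F2 -> 0
  row 9 [1001]: F1=1 F2=0 -> F1&~F2 -> 1
  row 10 [1010]: F1=1 F2=1 -> F1&~F2 -> 0
  row 11 [1011]: F1=1 F2=0 -> F1&~F2 -> 1
  row 12 [1100]: F1=1 F2=1 -> F1&~F2 -> 0
  row 13 [1101]: F1=1 F2=0 -> F1&~F2 -> 1
  row 14 [1110]: F1=1 F2=1 -> F1&~F2 -> 0
  row 15 [1111]: F1=1 F2=0 -> F1&~F2 -> 1
Full result column, 4 rows per line (u,v fixed per line; w,z runs 00..11 left to right):
  rows 0-3 [u,v=00]: 1010  = hex A
  rows 4-7 [u,v=01]: 1010  = hex A
  rows 8-11 [u,v=10]: 0101  = hex 5
  rows 12-15 [u,v=11]: 0101  = hex 5
Counterexample vector (row 0 .. row 15) = 1010101001010101
Output column grouped in 4s = 1010 1010 0101 0101 = 0xAA55
Convert to decimal digit by digit (value = value*16 + digit):
  A -> 10
  10*16 + 10 (A) = 170
  170*16 + 5 = 2725
  2725*16 + 5 = 43605
Decimal = 43605

43605


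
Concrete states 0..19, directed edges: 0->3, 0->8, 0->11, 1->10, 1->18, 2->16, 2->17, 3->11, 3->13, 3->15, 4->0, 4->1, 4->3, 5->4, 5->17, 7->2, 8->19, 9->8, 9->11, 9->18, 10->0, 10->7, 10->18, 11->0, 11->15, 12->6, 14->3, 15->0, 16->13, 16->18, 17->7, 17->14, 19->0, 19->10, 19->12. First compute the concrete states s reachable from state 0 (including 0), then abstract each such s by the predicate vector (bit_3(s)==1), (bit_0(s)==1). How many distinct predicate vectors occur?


BFS from 0:
Concrete reachable: {0, 2, 3, 6, 7, 8, 10, 11, 12, 13, 14, 15, 16, 17, 18, 19}
Abstract via predicates (bit_3(s)==1), (bit_0(s)==1):
  (0,0) <- {0, 2, 6, 16, 18}
  (0,1) <- {3, 7, 17, 19}
  (1,0) <- {8, 10, 12, 14}
  (1,1) <- {11, 13, 15}
Distinct abstract states = 4

4


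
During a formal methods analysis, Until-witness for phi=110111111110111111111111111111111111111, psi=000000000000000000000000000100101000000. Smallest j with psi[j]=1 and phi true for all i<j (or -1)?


(phi U psi) at 0: need smallest j with psi[j]=1 and phi[i]=1 for all i in [0,j).
Scan from step 0:
  step 0: phi=1, psi=0 -> continue
  step 1: phi=1, psi=0 -> continue
  step 2: phi=0 -> phi-prefix broken from here
  step 27: psi=1 but phi already failed -> not a witness
  step 30: psi=1 but phi already failed -> not a witness
  step 32: psi=1 but phi already failed -> not a witness
  end of trace: no witness -> -1
Witness step = -1

-1


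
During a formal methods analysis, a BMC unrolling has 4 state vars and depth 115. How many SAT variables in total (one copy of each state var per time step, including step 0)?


BMC unrolls to depth k, creating one copy of each state var for steps 0..k.
Step count = 115 + 1 = 116 (steps 0 through 115)
Vars per step = 4
Total = 4 * 116 = 464

464


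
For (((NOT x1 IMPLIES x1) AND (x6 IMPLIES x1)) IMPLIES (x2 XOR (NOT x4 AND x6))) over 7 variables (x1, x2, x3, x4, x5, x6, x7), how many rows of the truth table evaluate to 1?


Formula: (((NOT x1 IMPLIES x1) AND (x6 IMPLIES x1)) IMPLIES (x2 XOR (NOT x4 AND x6))) over 7 vars (128 rows)
Evaluate each row (x1, x2, x3, x4, x5, x6, x7 as bits, MSB first):
  row 0 [0000000]: (((NOT 0 IMPLIES 0) AND (0 IMPLIES 0)) IMPLIES (0 XOR (NOT 0 AND 0))) -> 1
  row 1 [0000001]: (((NOT 0 IMPLIES 0) AND (0 IMPLIES 0)) IMPLIES (0 XOR (NOT 0 AND 0))) -> 1
  row 2 [0000010]: (((NOT 0 IMPLIES 0) AND (1 IMPLIES 0)) IMPLIES (0 XOR (NOT 0 AND 1))) -> 1
  row 3 [0000011]: (((NOT 0 IMPLIES 0) AND (1 IMPLIES 0)) IMPLIES (0 XOR (NOT 0 AND 1))) -> 1
  row 4 [0000100]: (((NOT 0 IMPLIES 0) AND (0 IMPLIES 0)) IMPLIES (0 XOR (NOT 0 AND 0))) -> 1
  (every remaining row is evaluated the same way; all 128 results are listed next)
Full result column, 8 rows per line (x1,x2,x3,x4 fixed per line; x5,x6,x7 runs 000..111 left to right):
  rows 0-7 [x1,x2,x3,x4=0000]: 11111111  (ones: 8)
  rows 8-15 [x1,x2,x3,x4=0001]: 11111111  (ones: 8)
  rows 16-23 [x1,x2,x3,x4=0010]: 11111111  (ones: 8)
  rows 24-31 [x1,x2,x3,x4=0011]: 11111111  (ones: 8)
  rows 32-39 [x1,x2,x3,x4=0100]: 11111111  (ones: 8)
  rows 40-47 [x1,x2,x3,x4=0101]: 11111111  (ones: 8)
  rows 48-55 [x1,x2,x3,x4=0110]: 11111111  (ones: 8)
  rows 56-63 [x1,x2,x3,x4=0111]: 11111111  (ones: 8)
  rows 64-71 [x1,x2,x3,x4=1000]: 00110011  (ones: 4)
  rows 72-79 [x1,x2,x3,x4=1001]: 00000000  (ones: 0)
  rows 80-87 [x1,x2,x3,x4=1010]: 00110011  (ones: 4)
  rows 88-95 [x1,x2,x3,x4=1011]: 00000000  (ones: 0)
  rows 96-103 [x1,x2,x3,x4=1100]: 11001100  (ones: 4)
  rows 104-111 [x1,x2,x3,x4=1101]: 11111111  (ones: 8)
  rows 112-119 [x1,x2,x3,x4=1110]: 11001100  (ones: 4)
  rows 120-127 [x1,x2,x3,x4=1111]: 11111111  (ones: 8)
Count of 1-rows = 8+8+8+8+8+8+8+8+4+0+4+0+4+8+4+8 = 96

96


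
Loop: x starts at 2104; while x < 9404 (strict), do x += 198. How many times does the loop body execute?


Step 1: x goes from 2104 toward 9404 by 198; the body runs while x<9404, so iterations = ceil((bound-start)/step)
Step 2: Distance=7300
Step 3: ceil(7300/198)=37

37


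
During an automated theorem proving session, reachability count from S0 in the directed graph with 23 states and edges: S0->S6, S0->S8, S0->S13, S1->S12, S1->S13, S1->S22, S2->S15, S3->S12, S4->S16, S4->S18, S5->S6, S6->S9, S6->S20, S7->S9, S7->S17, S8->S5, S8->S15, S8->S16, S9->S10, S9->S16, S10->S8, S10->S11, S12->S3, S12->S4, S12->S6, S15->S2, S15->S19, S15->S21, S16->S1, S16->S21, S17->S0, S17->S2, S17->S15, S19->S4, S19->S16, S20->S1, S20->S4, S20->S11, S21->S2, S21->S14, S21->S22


BFS from S0:
  layer 0: {S0}
  layer 1: {S6, S8, S13}
  layer 2: {S5, S9, S15, S16, S20}
  layer 3: {S1, S2, S4, S10, S11, S19, S21}
  layer 4: {S12, S14, S18, S22}
  layer 5: {S3}
Reachable set: {S0, S1, S2, S3, S4, S5, S6, S8, S9, S10, S11, S12, S13, S14, S15, S16, S18, S19, S20, S21, S22}
Count = 21

21


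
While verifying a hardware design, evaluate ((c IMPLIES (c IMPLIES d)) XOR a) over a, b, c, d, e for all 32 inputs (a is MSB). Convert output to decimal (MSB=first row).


Formula: ((c IMPLIES (c IMPLIES d)) XOR a) over a, b, c, d, e (32 rows)
Evaluate each row (bits = a,b,c,d,e, MSB first):
  row 0 [00000]: ((0 IMPLIES (0 IMPLIES 0)) XOR 0) -> 1
  row 1 [00001]: ((0 IMPLIES (0 IMPLIES 0)) XOR 0) -> 1
  row 2 [00010]: ((0 IMPLIES (0 IMPLIES 1)) XOR 0) -> 1
  row 3 [00011]: ((0 IMPLIES (0 IMPLIES 1)) XOR 0) -> 1
  row 4 [00100]: ((1 IMPLIES (1 IMPLIES 0)) XOR 0) -> 0
  row 5 [00101]: ((1 IMPLIES (1 IMPLIES 0)) XOR 0) -> 0
  row 6 [00110]: ((1 IMPLIES (1 IMPLIES 1)) XOR 0) -> 1
  row 7 [00111]: ((1 IMPLIES (1 IMPLIES 1)) XOR 0) -> 1
  row 8 [01000]: ((0 IMPLIES (0 IMPLIES 0)) XOR 0) -> 1
  row 9 [01001]: ((0 IMPLIES (0 IMPLIES 0)) XOR 0) -> 1
  row 10 [01010]: ((0 IMPLIES (0 IMPLIES 1)) XOR 0) -> 1
  row 11 [01011]: ((0 IMPLIES (0 IMPLIES 1)) XOR 0) -> 1
  row 12 [01100]: ((1 IMPLIES (1 IMPLIES 0)) XOR 0) -> 0
  row 13 [01101]: ((1 IMPLIES (1 IMPLIES 0)) XOR 0) -> 0
  row 14 [01110]: ((1 IMPLIES (1 IMPLIES 1)) XOR 0) -> 1
  row 15 [01111]: ((1 IMPLIES (1 IMPLIES 1)) XOR 0) -> 1
  row 16 [10000]: ((0 IMPLIES (0 IMPLIES 0)) XOR 1) -> 0
  row 17 [10001]: ((0 IMPLIES (0 IMPLIES 0)) XOR 1) -> 0
  row 18 [10010]: ((0 IMPLIES (0 IMPLIES 1)) XOR 1) -> 0
  row 19 [10011]: ((0 IMPLIES (0 IMPLIES 1)) XOR 1) -> 0
  row 20 [10100]: ((1 IMPLIES (1 IMPLIES 0)) XOR 1) -> 1
  row 21 [10101]: ((1 IMPLIES (1 IMPLIES 0)) XOR 1) -> 1
  row 22 [10110]: ((1 IMPLIES (1 IMPLIES 1)) XOR 1) -> 0
  row 23 [10111]: ((1 IMPLIES (1 IMPLIES 1)) XOR 1) -> 0
  row 24 [11000]: ((0 IMPLIES (0 IMPLIES 0)) XOR 1) -> 0
  row 25 [11001]: ((0 IMPLIES (0 IMPLIES 0)) XOR 1) -> 0
  row 26 [11010]: ((0 IMPLIES (0 IMPLIES 1)) XOR 1) -> 0
  row 27 [11011]: ((0 IMPLIES (0 IMPLIES 1)) XOR 1) -> 0
  row 28 [11100]: ((1 IMPLIES (1 IMPLIES 0)) XOR 1) -> 1
  row 29 [11101]: ((1 IMPLIES (1 IMPLIES 0)) XOR 1) -> 1
  row 30 [11110]: ((1 IMPLIES (1 IMPLIES 1)) XOR 1) -> 0
  row 31 [11111]: ((1 IMPLIES (1 IMPLIES 1)) XOR 1) -> 0
Full result column, 4 rows per line (a,b,c fixed per line; d,e runs 00..11 left to right):
  rows 0-3 [a,b,c=000]: 1111  = hex F
  rows 4-7 [a,b,c=001]: 0011  = hex 3
  rows 8-11 [a,b,c=010]: 1111  = hex F
  rows 12-15 [a,b,c=011]: 0011  = hex 3
  rows 16-19 [a,b,c=100]: 0000  = hex 0
  rows 20-23 [a,b,c=101]: 1100  = hex C
  rows 24-27 [a,b,c=110]: 0000  = hex 0
  rows 28-31 [a,b,c=111]: 1100  = hex C
Output column (row 0 .. row 31) = 11110011111100110000110000001100
Output column grouped in 4s = 1111 0011 1111 0011 0000 1100 0000 1100 = 0xF3F30C0C
Convert to decimal digit by digit (value = value*16 + digit):
  F -> 15
  15*16 + 3 = 243
  243*16 + 15 (F) = 3903
  3903*16 + 3 = 62451
  62451*16 + 0 = 999216
  999216*16 + 12 (C) = 15987468
  15987468*16 + 0 = 255799488
  255799488*16 + 12 (C) = 4092791820
Decimal = 4092791820

4092791820


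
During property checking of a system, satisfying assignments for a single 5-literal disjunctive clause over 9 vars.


Step 1: Total=2^9=512
Step 2: Unsat when all 5 false: 2^4=16
Step 3: Sat=512-16=496

496


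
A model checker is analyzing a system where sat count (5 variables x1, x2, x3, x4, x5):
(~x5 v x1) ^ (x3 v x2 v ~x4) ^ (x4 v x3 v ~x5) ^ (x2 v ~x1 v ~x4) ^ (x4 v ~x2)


CNF with 5 clauses over 5 vars (32 assignments).
An assignment satisfies CNF iff every clause has >=1 true literal.
Check each row (bits = x1,x2,x3,x4,x5; clause T/F shown):
  row 0 [00000]: clauses=TTTTT -> 1
  row 1 [00001]: clauses=FTFTT -> 0
  row 2 [00010]: clauses=TFTTT -> 0
  row 3 [00011]: clauses=FFTTT -> 0
  row 4 [00100]: clauses=TTTTT -> 1
  row 5 [00101]: clauses=FTTTT -> 0
  row 6 [00110]: clauses=TTTTT -> 1
  row 7 [00111]: clauses=FTTTT -> 0
  row 8 [01000]: clauses=TTTTF -> 0
  row 9 [01001]: clauses=FTFTF -> 0
  row 10 [01010]: clauses=TTTTT -> 1
  row 11 [01011]: clauses=FTTTT -> 0
  row 12 [01100]: clauses=TTTTF -> 0
  row 13 [01101]: clauses=FTTTF -> 0
  row 14 [01110]: clauses=TTTTT -> 1
  row 15 [01111]: clauses=FTTTT -> 0
  row 16 [10000]: clauses=TTTTT -> 1
  row 17 [10001]: clauses=TTFTT -> 0
  row 18 [10010]: clauses=TFTFT -> 0
  row 19 [10011]: clauses=TFTFT -> 0
  row 20 [10100]: clauses=TTTTT -> 1
  row 21 [10101]: clauses=TTTTT -> 1
  row 22 [10110]: clauses=TTTFT -> 0
  row 23 [10111]: clauses=TTTFT -> 0
  row 24 [11000]: clauses=TTTTF -> 0
  row 25 [11001]: clauses=TTFTF -> 0
  row 26 [11010]: clauses=TTTTT -> 1
  row 27 [11011]: clauses=TTTTT -> 1
  row 28 [11100]: clauses=TTTTF -> 0
  row 29 [11101]: clauses=TTTTF -> 0
  row 30 [11110]: clauses=TTTTT -> 1
  row 31 [11111]: clauses=TTTTT -> 1
Full result column, 8 rows per line (x1,x2 fixed per line; x3,x4,x5 runs 000..111 left to right):
  rows 0-7 [x1,x2=00]: 10001010  (ones: 3)
  rows 8-15 [x1,x2=01]: 00100010  (ones: 2)
  rows 16-23 [x1,x2=10]: 10001100  (ones: 3)
  rows 24-31 [x1,x2=11]: 00110011  (ones: 4)
Satisfying assignments = 3+2+3+4 = 12

12


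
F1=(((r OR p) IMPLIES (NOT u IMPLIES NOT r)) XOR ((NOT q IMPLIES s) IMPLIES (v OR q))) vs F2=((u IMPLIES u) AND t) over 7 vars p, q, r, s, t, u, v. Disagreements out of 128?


F1 = (((r OR p) IMPLIES (NOT u IMPLIES NOT r)) XOR ((NOT q IMPLIES s) IMPLIES (v OR q)))
F2 = ((u IMPLIES u) AND t)
Evaluate both on each of 128 rows (bits = p,q,r,s,t,u,v):
  row 0 [0000000]: F1=0 F2=0 -> 0
  row 1 [0000001]: F1=0 F2=0 -> 0
  row 2 [0000010]: F1=0 F2=0 -> 0
  row 3 [0000011]: F1=0 F2=0 -> 0
  row 4 [0000100]: F1=0 F2=1 (differ) -> 1
  (every remaining row is evaluated the same way; all 128 results are listed next)
Full result column, 8 rows per line (p,q,r,s fixed per line; t,u,v runs 000..111 left to right):
  rows 0-7 [p,q,r,s=0000]: 00001111  (ones: 4)
  rows 8-15 [p,q,r,s=0001]: 10100101  (ones: 4)
  rows 16-23 [p,q,r,s=0010]: 11000011  (ones: 4)
  rows 24-31 [p,q,r,s=0011]: 01101001  (ones: 4)
  rows 32-39 [p,q,r,s=0100]: 00001111  (ones: 4)
  rows 40-47 [p,q,r,s=0101]: 00001111  (ones: 4)
  rows 48-55 [p,q,r,s=0110]: 11000011  (ones: 4)
  rows 56-63 [p,q,r,s=0111]: 11000011  (ones: 4)
  rows 64-71 [p,q,r,s=1000]: 00001111  (ones: 4)
  rows 72-79 [p,q,r,s=1001]: 10100101  (ones: 4)
  rows 80-87 [p,q,r,s=1010]: 11000011  (ones: 4)
  rows 88-95 [p,q,r,s=1011]: 01101001  (ones: 4)
  rows 96-103 [p,q,r,s=1100]: 00001111  (ones: 4)
  rows 104-111 [p,q,r,s=1101]: 00001111  (ones: 4)
  rows 112-119 [p,q,r,s=1110]: 11000011  (ones: 4)
  rows 120-127 [p,q,r,s=1111]: 11000011  (ones: 4)
Disagreements = 4+4+4+4+4+4+4+4+4+4+4+4+4+4+4+4 = 64

64


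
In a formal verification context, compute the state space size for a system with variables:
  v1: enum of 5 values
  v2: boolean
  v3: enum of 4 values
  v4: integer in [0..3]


State space = product of domain sizes of all variables.
Domain sizes:
  v1 (enum of 5 values): 5
  v2 (boolean): 2
  v3 (enum of 4 values): 4
  v4 (integer in [0..3]): 4
Product = 5 * 2 * 4 * 4 = 160

160


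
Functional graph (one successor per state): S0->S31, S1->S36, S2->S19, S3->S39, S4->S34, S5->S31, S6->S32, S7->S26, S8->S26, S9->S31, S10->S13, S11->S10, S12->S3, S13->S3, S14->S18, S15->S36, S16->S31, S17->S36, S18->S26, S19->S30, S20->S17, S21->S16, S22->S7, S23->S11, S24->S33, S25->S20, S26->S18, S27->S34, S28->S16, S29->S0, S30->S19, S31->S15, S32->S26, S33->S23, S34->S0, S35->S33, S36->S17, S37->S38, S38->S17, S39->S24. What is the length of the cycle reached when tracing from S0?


Trace from S0 until a state repeats:
  S0 -> S31 -> S15 -> S36 -> S17 -> S36
S36 first seen at step 3, revisited at step 5.
Cycle length = 5 - 3 = 2

2


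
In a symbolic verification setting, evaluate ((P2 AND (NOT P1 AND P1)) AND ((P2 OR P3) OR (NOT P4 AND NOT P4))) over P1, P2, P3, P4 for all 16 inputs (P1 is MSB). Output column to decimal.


Formula: ((P2 AND (NOT P1 AND P1)) AND ((P2 OR P3) OR (NOT P4 AND NOT P4))) over P1, P2, P3, P4 (16 rows)
Evaluate each row (bits = P1,P2,P3,P4, MSB first):
  row 0 [0000]: ((0 AND (NOT 0 AND 0)) AND ((0 OR 0) OR (NOT 0 AND NOT 0))) -> 0
  row 1 [0001]: ((0 AND (NOT 0 AND 0)) AND ((0 OR 0) OR (NOT 1 AND NOT 1))) -> 0
  row 2 [0010]: ((0 AND (NOT 0 AND 0)) AND ((0 OR 1) OR (NOT 0 AND NOT 0))) -> 0
  row 3 [0011]: ((0 AND (NOT 0 AND 0)) AND ((0 OR 1) OR (NOT 1 AND NOT 1))) -> 0
  row 4 [0100]: ((1 AND (NOT 0 AND 0)) AND ((1 OR 0) OR (NOT 0 AND NOT 0))) -> 0
  row 5 [0101]: ((1 AND (NOT 0 AND 0)) AND ((1 OR 0) OR (NOT 1 AND NOT 1))) -> 0
  row 6 [0110]: ((1 AND (NOT 0 AND 0)) AND ((1 OR 1) OR (NOT 0 AND NOT 0))) -> 0
  row 7 [0111]: ((1 AND (NOT 0 AND 0)) AND ((1 OR 1) OR (NOT 1 AND NOT 1))) -> 0
  row 8 [1000]: ((0 AND (NOT 1 AND 1)) AND ((0 OR 0) OR (NOT 0 AND NOT 0))) -> 0
  row 9 [1001]: ((0 AND (NOT 1 AND 1)) AND ((0 OR 0) OR (NOT 1 AND NOT 1))) -> 0
  row 10 [1010]: ((0 AND (NOT 1 AND 1)) AND ((0 OR 1) OR (NOT 0 AND NOT 0))) -> 0
  row 11 [1011]: ((0 AND (NOT 1 AND 1)) AND ((0 OR 1) OR (NOT 1 AND NOT 1))) -> 0
  row 12 [1100]: ((1 AND (NOT 1 AND 1)) AND ((1 OR 0) OR (NOT 0 AND NOT 0))) -> 0
  row 13 [1101]: ((1 AND (NOT 1 AND 1)) AND ((1 OR 0) OR (NOT 1 AND NOT 1))) -> 0
  row 14 [1110]: ((1 AND (NOT 1 AND 1)) AND ((1 OR 1) OR (NOT 0 AND NOT 0))) -> 0
  row 15 [1111]: ((1 AND (NOT 1 AND 1)) AND ((1 OR 1) OR (NOT 1 AND NOT 1))) -> 0
Full result column, 4 rows per line (P1,P2 fixed per line; P3,P4 runs 00..11 left to right):
  rows 0-3 [P1,P2=00]: 0000  = hex 0
  rows 4-7 [P1,P2=01]: 0000  = hex 0
  rows 8-11 [P1,P2=10]: 0000  = hex 0
  rows 12-15 [P1,P2=11]: 0000  = hex 0
Output column (row 0 .. row 15) = 0000000000000000
Output column grouped in 4s = 0000 0000 0000 0000 = 0x0000
Convert to decimal digit by digit (value = value*16 + digit):
  0 -> 0
  0*16 + 0 = 0
  0*16 + 0 = 0
  0*16 + 0 = 0
Decimal = 0

0
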